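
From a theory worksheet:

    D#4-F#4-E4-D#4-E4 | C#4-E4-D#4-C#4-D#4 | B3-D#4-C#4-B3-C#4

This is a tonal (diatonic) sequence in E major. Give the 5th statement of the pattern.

G#3 B3 A3 G#3 A3

With a 5-note motive the entries are D#4, C#4, B3, each down a 2nd from the previous.
Extending down a 2nd: A3 → G#3.
From G#3 the diatonic shape gives G#3 B3 A3 G#3 A3.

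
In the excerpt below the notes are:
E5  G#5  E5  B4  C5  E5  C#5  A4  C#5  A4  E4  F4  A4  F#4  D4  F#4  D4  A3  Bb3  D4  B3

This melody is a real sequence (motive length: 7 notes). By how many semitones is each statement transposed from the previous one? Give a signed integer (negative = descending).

With a 7-note motive the entries are E5, A4, D4, each down a 5th from the previous.
E5→A4 is 69 − 76 = -7 semitones.

-7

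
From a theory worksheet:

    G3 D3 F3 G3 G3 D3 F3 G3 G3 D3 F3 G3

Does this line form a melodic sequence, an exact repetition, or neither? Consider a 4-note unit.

repetition

Each 4-note cell is identical (G3 D3 F3 G3), restated at the same pitch.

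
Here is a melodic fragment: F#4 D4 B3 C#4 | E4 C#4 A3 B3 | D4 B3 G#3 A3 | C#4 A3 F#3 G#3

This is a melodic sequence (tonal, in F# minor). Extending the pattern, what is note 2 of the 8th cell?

D3

The unit is 4 notes. Position-2 pitches of the 4 shown cells: D4, C#4, B3, A3.
Each moves down a 2nd. Continuing: G#3 → F#3 → E3 → D3.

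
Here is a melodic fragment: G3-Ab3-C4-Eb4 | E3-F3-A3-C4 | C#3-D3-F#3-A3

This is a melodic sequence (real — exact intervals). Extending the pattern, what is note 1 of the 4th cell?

A#2

Grouping in 4s, the 1st note of each cell is G3, E3, C#3.
From C#3, down a 3rd gives A#2.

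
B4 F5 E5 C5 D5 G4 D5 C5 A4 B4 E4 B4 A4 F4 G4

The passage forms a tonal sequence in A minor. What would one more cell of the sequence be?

C4 G4 F4 D4 E4

With a 5-note motive the entries are B4, G4, E4, each down a 3rd from the previous.
Statement 4 starts on C4 and keeps the same diatonic contour: C4 G4 F4 D4 E4.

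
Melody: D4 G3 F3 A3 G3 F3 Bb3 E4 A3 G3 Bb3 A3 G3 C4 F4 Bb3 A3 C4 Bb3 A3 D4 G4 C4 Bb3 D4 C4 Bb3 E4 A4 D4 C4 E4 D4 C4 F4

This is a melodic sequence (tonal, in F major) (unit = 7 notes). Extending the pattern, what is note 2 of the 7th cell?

The unit is 7 notes. Position-2 pitches of the 5 shown cells: G3, A3, Bb3, C4, D4.
Extending up a 2nd: E4 → F4.

F4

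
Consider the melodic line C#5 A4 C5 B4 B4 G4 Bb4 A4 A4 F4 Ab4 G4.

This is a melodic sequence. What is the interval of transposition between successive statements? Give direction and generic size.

down a 2nd

With a 4-note motive the entries are C#5, B4, A4, each down a 2nd from the previous.
C#5 to B4 is down a 2nd.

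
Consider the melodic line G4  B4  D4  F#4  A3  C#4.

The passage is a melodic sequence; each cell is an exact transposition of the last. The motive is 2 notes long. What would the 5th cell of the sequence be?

B2 D#3

Taking 2-note groups, the heads are G4, D4, A3: the pattern moves down a 4th.
Extending down a 4th: E3 → B2.
Statement 5 starts on B2 and keeps the same exact contour: B2 D#3.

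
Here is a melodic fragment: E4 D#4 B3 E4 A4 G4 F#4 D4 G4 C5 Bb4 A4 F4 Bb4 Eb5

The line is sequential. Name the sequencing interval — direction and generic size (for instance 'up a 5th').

up a 3rd

Unit = 5 notes; the statements start on E4, G4, Bb4, moving up a 3rd each time.
From E4 to G4: up a 3rd.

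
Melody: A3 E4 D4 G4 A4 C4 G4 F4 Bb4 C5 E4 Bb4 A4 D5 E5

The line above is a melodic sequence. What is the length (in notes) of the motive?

5

There are 15 notes; a 5-note unit gives 3 cells:
A3 E4 D4 G4 A4 | C4 G4 F4 Bb4 C5 | E4 Bb4 A4 D5 E5
Each cell is the previous one up a 3rd — so the unit is 5 notes.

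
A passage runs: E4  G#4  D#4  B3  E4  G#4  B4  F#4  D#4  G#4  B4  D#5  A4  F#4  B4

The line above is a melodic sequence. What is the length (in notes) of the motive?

5

15 notes total. Splitting into 3 groups of 5:
E4 G#4 D#4 B3 E4 | G#4 B4 F#4 D#4 G#4 | B4 D#5 A4 F#4 B4
Each cell is the previous one up a 3rd — so the unit is 5 notes.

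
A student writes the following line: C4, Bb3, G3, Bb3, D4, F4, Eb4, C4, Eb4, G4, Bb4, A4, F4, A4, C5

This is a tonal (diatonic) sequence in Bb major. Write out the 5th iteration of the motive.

A5 G5 Eb5 G5 Bb5

With a 5-note motive the entries are C4, F4, Bb4, each up a 4th from the previous.
Extending up a 4th: Eb5 → A5.
From A5 the diatonic shape gives A5 G5 Eb5 G5 Bb5.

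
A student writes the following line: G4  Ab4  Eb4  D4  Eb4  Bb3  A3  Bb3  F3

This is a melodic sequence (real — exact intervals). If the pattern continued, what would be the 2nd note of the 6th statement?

Grouping in 3s, the 2nd note of each cell is Ab4, Eb4, Bb3.
Extending down a 4th: F3 → C3 → G2.

G2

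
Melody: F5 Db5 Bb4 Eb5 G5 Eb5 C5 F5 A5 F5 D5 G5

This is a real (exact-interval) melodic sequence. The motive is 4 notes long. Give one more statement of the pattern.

The 4-note cells begin on F5, G5, A5 — each up a 2nd from the last.
So cell 4 is B5 G5 E5 A5.

B5 G5 E5 A5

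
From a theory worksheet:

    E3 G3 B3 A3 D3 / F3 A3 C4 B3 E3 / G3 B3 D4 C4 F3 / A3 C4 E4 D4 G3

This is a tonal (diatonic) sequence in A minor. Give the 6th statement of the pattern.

C4 E4 G4 F4 B3

The 5-note cells begin on E3, F3, G3, A3 — each up a 2nd from the last.
Continuing the starts: B3 → C4.
So cell 6 is C4 E4 G4 F4 B3.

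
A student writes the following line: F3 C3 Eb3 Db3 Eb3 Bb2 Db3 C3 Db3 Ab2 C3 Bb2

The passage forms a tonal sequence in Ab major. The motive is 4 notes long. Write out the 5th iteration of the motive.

With a 4-note motive the entries are F3, Eb3, Db3, each down a 2nd from the previous.
Extending down a 2nd: C3 → Bb2.
From Bb2 the diatonic shape gives Bb2 F2 Ab2 G2.

Bb2 F2 Ab2 G2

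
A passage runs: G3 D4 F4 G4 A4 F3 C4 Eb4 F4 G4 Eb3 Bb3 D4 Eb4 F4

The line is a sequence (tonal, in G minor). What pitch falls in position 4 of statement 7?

A3

Grouping in 5s, the 4th note of each cell is G4, F4, Eb4.
Each moves down a 2nd. Continuing: D4 → C4 → Bb3 → A3.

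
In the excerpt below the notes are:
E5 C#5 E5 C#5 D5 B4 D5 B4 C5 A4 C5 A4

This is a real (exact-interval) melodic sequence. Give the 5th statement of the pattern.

The 4-note cells begin on E5, D5, C5 — each down a 2nd from the last.
Extending down a 2nd: Bb4 → Ab4.
From Ab4 the exact shape gives Ab4 F4 Ab4 F4.

Ab4 F4 Ab4 F4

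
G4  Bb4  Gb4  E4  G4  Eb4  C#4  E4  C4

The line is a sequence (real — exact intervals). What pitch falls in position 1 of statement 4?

With 3-note cells, note 1 of each statement runs G4, E4, C#4.
From C#4, down a 3rd gives A#3.

A#3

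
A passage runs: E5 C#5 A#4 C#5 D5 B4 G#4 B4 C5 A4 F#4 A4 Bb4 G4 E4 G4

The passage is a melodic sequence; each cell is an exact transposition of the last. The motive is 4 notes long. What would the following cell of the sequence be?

Ab4 F4 D4 F4

The 4-note cells begin on E5, D5, C5, Bb4 — each down a 2nd from the last.
Statement 5 starts on Ab4 and keeps the same exact contour: Ab4 F4 D4 F4.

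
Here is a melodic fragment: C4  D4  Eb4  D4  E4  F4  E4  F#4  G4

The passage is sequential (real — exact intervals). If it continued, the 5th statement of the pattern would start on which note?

The 3-note cells begin on C4, D4, E4 — each up a 2nd from the last.
Extending the heads up a 2nd: F#4 → G#4.

G#4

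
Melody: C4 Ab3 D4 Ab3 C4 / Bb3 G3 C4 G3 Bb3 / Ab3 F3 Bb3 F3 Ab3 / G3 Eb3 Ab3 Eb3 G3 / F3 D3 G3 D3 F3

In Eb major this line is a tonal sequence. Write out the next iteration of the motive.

Eb3 C3 F3 C3 Eb3

The 5-note cells begin on C4, Bb3, Ab3, G3, F3 — each down a 2nd from the last.
From Eb3 the diatonic shape gives Eb3 C3 F3 C3 Eb3.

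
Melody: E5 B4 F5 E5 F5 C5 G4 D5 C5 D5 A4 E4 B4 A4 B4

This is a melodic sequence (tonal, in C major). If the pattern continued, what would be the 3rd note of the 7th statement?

With 5-note cells, note 3 of each statement runs F5, D5, B4.
Each moves down a 3rd. Continuing: G4 → E4 → C4 → A3.

A3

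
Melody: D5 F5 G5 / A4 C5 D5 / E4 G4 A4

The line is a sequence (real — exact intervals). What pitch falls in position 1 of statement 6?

C#3

Grouping in 3s, the 1st note of each cell is D5, A4, E4.
Extending down a 4th: B3 → F#3 → C#3.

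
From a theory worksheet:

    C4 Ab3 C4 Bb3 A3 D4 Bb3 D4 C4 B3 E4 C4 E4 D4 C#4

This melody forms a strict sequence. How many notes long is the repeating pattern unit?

There are 15 notes; a 5-note unit gives 3 cells:
C4 Ab3 C4 Bb3 A3 | D4 Bb3 D4 C4 B3 | E4 C4 E4 D4 C#4
Each cell is the previous one up a 2nd — so the unit is 5 notes.

5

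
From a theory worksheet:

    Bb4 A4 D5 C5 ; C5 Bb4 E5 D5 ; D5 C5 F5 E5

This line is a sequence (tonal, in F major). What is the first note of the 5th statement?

F5

With a 4-note motive the entries are Bb4, C5, D5, each up a 2nd from the previous.
Extending the heads up a 2nd: E5 → F5.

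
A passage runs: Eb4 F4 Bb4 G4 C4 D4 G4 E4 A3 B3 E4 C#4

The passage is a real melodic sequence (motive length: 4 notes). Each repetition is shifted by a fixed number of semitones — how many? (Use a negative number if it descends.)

-3

The 4-note cells begin on Eb4, C4, A3 — each down a 3rd from the last.
Counting half-steps from Eb4 to C4: -3.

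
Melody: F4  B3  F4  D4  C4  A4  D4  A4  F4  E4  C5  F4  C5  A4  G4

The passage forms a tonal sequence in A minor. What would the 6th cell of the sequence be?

With a 5-note motive the entries are F4, A4, C5, each up a 3rd from the previous.
Continuing the starts: E5 → G5 → B5.
From B5 the diatonic shape gives B5 E5 B5 G5 F5.

B5 E5 B5 G5 F5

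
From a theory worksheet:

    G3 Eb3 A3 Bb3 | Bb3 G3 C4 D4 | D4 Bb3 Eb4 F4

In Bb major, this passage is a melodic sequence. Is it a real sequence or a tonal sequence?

Every note is diatonic to Bb major.
Cell 1 has -4 semitones from note 1 to 2, but cell 2 has -3 — the interval quality changes while the contour stays the same, which is the hallmark of a tonal sequence.

tonal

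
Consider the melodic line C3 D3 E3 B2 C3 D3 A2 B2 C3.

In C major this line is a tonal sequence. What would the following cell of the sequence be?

G2 A2 B2

Unit = 3 notes; the statements start on C3, B2, A2, moving down a 2nd each time.
Statement 4 starts on G2 and keeps the same diatonic contour: G2 A2 B2.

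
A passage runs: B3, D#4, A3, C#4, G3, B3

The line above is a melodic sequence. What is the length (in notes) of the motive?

2

Try groups of 2 (3 cells in 6 notes):
B3 D#4 | A3 C#4 | G3 B3
Each cell is the previous one down a 2nd — so the unit is 2 notes.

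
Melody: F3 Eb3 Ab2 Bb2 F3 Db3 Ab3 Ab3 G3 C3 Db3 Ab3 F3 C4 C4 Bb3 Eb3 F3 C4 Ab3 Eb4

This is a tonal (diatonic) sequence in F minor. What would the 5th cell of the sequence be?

Taking 7-note groups, the heads are F3, Ab3, C4: the pattern moves up a 3rd.
Carrying on: Eb4 → G4.
So cell 5 is G4 F4 Bb3 C4 G4 Eb4 Bb4.

G4 F4 Bb3 C4 G4 Eb4 Bb4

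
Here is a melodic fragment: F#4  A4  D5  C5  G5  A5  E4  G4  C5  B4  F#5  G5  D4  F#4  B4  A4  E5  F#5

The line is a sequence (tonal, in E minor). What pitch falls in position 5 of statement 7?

With 6-note cells, note 5 of each statement runs G5, F#5, E5.
Extending down a 2nd: D5 → C5 → B4 → A4.

A4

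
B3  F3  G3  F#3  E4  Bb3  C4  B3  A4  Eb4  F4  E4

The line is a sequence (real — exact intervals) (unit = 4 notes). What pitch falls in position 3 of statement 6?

Ab5

With 4-note cells, note 3 of each statement runs G3, C4, F4.
Extending up a 4th: Bb4 → Eb5 → Ab5.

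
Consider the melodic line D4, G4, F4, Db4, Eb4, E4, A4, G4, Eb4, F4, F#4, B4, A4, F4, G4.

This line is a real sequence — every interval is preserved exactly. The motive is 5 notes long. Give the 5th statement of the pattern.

Unit = 5 notes; the statements start on D4, E4, F#4, moving up a 2nd each time.
Carrying on: G#4 → A#4.
So cell 5 is A#4 D#5 C#5 A4 B4.

A#4 D#5 C#5 A4 B4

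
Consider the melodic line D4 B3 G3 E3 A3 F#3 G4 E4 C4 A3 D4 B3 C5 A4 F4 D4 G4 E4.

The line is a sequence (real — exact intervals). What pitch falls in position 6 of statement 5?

D5

The unit is 6 notes. Position-6 pitches of the 3 shown cells: F#3, B3, E4.
Carrying that up a 4th forward: A4 → D5.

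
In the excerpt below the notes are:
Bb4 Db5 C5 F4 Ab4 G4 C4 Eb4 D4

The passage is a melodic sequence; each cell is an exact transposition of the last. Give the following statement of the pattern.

G3 Bb3 A3

With a 3-note motive the entries are Bb4, F4, C4, each down a 4th from the previous.
From G3 the exact shape gives G3 Bb3 A3.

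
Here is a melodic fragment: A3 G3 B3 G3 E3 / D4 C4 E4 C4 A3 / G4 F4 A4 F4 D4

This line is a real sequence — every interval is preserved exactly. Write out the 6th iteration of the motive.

Taking 5-note groups, the heads are A3, D4, G4: the pattern moves up a 4th.
Carrying on: C5 → F5 → Bb5.
So cell 6 is Bb5 Ab5 C6 Ab5 F5.

Bb5 Ab5 C6 Ab5 F5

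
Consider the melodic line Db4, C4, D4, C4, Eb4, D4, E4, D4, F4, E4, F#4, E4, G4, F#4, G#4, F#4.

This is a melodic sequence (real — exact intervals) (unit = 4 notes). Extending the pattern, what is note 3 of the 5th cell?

A#4

With 4-note cells, note 3 of each statement runs D4, E4, F#4, G#4.
One more up a 2nd gives A#4.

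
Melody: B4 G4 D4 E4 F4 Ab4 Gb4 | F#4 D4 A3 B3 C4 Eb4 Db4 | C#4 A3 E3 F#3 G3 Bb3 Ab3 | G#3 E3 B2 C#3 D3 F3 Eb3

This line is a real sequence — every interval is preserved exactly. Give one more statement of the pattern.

With a 7-note motive the entries are B4, F#4, C#4, G#3, each down a 4th from the previous.
So cell 5 is D#3 B2 F#2 G#2 A2 C3 Bb2.

D#3 B2 F#2 G#2 A2 C3 Bb2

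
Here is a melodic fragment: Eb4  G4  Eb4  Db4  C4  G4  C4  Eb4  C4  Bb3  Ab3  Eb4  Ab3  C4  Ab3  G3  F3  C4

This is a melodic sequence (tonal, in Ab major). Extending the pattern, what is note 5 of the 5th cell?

The unit is 6 notes. Position-5 pitches of the 3 shown cells: C4, Ab3, F3.
Each moves down a 3rd. Continuing: Db3 → Bb2.

Bb2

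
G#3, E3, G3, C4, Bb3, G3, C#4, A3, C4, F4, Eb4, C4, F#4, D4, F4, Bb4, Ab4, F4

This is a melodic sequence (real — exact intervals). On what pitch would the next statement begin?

The 6-note cells begin on G#3, C#4, F#4 — each up a 4th from the last.
The next head, up a 4th from F#4, is B4.

B4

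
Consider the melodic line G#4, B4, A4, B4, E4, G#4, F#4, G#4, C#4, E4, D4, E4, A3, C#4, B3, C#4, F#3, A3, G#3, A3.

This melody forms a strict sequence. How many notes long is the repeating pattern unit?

20 notes total. Splitting into 5 groups of 4:
G#4 B4 A4 B4 | E4 G#4 F#4 G#4 | C#4 E4 D4 E4 | A3 C#4 B3 C#4 | F#3 A3 G#3 A3
Every group is a transposition down a 3rd of the one before; no shorter unit works.

4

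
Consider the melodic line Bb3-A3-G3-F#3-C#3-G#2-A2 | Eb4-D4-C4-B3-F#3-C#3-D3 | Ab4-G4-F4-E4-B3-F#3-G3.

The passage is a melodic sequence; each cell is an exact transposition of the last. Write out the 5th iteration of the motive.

With a 7-note motive the entries are Bb3, Eb4, Ab4, each up a 4th from the previous.
Continuing the starts: Db5 → Gb5.
Statement 5 starts on Gb5 and keeps the same exact contour: Gb5 F5 Eb5 D5 A4 E4 F4.

Gb5 F5 Eb5 D5 A4 E4 F4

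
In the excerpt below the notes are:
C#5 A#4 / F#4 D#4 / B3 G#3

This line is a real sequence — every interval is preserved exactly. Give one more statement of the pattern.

With a 2-note motive the entries are C#5, F#4, B3, each down a 5th from the previous.
From E3 the exact shape gives E3 C#3.

E3 C#3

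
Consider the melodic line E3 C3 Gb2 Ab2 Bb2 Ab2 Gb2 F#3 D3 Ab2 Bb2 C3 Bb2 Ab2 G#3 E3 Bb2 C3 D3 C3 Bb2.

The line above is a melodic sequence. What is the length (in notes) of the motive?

21 notes total. Splitting into 3 groups of 7:
E3 C3 Gb2 Ab2 Bb2 Ab2 Gb2 | F#3 D3 Ab2 Bb2 C3 Bb2 Ab2 | G#3 E3 Bb2 C3 D3 C3 Bb2
Each cell is the previous one up a 2nd — so the unit is 7 notes.

7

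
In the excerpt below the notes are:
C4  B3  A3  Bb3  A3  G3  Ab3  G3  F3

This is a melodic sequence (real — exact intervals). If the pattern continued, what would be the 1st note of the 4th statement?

Gb3

Grouping in 3s, the 1st note of each cell is C4, Bb3, Ab3.
From Ab3, down a 2nd gives Gb3.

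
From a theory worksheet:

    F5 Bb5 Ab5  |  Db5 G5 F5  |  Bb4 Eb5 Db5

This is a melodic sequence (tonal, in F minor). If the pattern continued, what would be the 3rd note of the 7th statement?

C4

The unit is 3 notes. Position-3 pitches of the 3 shown cells: Ab5, F5, Db5.
Extending down a 3rd: Bb4 → G4 → Eb4 → C4.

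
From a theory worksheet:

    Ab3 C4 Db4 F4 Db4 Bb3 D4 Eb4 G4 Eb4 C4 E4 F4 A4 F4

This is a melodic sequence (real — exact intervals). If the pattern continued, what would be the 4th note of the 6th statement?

The unit is 5 notes. Position-4 pitches of the 3 shown cells: F4, G4, A4.
Carrying that up a 2nd forward: B4 → C#5 → D#5.

D#5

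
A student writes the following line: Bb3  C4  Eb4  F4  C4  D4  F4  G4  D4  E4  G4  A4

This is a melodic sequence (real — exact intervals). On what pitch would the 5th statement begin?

F#4

Unit = 4 notes; the statements start on Bb3, C4, D4, moving up a 2nd each time.
Extending the heads up a 2nd: E4 → F#4.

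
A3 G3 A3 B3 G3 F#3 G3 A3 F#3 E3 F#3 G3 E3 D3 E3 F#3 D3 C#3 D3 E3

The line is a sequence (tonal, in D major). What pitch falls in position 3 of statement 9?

G2

With 4-note cells, note 3 of each statement runs A3, G3, F#3, E3, D3.
Extending down a 2nd: C#3 → B2 → A2 → G2.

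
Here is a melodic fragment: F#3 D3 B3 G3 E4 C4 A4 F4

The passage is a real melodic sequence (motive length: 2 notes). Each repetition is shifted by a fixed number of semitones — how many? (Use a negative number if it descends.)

5

Taking 2-note groups, the heads are F#3, B3, E4, A4: the pattern moves up a 4th.
F#3→B3 is 59 − 54 = 5 semitones.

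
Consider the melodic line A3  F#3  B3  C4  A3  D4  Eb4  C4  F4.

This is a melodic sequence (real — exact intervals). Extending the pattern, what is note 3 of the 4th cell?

Ab4

The unit is 3 notes. Position-3 pitches of the 3 shown cells: B3, D4, F4.
From F4, up a 3rd gives Ab4.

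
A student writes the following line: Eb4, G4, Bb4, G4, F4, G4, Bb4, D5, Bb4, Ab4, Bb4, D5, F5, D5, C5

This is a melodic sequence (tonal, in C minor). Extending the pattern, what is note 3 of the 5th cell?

C6

The unit is 5 notes. Position-3 pitches of the 3 shown cells: Bb4, D5, F5.
Carrying that up a 3rd forward: Ab5 → C6.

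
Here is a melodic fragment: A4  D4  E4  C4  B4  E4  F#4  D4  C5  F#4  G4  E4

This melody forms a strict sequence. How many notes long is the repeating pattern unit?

4

12 notes total. Splitting into 3 groups of 4:
A4 D4 E4 C4 | B4 E4 F#4 D4 | C5 F#4 G4 E4
Every group is a transposition up a 2nd of the one before; no shorter unit works.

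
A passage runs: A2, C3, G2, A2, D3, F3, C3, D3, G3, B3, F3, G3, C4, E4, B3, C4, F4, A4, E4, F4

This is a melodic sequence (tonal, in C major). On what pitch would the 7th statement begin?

The 4-note cells begin on A2, D3, G3, C4, F4 — each up a 4th from the last.
Continuing: B4 → E5. Statement 7 starts on E5.

E5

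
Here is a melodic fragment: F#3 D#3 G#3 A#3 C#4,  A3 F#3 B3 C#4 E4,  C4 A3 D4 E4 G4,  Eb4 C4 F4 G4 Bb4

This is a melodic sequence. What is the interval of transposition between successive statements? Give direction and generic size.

up a 3rd

Taking 5-note groups, the heads are F#3, A3, C4, Eb4: the pattern moves up a 3rd.
From F#3 to A3: up a 3rd.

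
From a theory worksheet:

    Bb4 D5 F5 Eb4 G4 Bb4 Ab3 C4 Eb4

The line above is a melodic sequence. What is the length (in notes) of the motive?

9 notes total. Splitting into 3 groups of 3:
Bb4 D5 F5 | Eb4 G4 Bb4 | Ab3 C4 Eb4
Each cell is the previous one down a 5th — so the unit is 3 notes.

3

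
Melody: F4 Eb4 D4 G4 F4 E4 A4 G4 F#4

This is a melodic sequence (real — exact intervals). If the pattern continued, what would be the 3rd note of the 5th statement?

A#4

With 3-note cells, note 3 of each statement runs D4, E4, F#4.
Extending up a 2nd: G#4 → A#4.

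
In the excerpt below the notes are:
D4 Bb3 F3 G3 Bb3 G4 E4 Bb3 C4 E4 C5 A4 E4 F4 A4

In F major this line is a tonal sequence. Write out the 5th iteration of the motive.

With a 5-note motive the entries are D4, G4, C5, each up a 4th from the previous.
Continuing the starts: F5 → Bb5.
Statement 5 starts on Bb5 and keeps the same diatonic contour: Bb5 G5 D5 E5 G5.

Bb5 G5 D5 E5 G5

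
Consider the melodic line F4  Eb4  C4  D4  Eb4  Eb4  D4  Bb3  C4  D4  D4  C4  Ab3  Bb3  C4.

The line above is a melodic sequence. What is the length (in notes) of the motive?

5

There are 15 notes; a 5-note unit gives 3 cells:
F4 Eb4 C4 D4 Eb4 | Eb4 D4 Bb3 C4 D4 | D4 C4 Ab3 Bb3 C4
Each cell is the previous one down a 2nd — so the unit is 5 notes.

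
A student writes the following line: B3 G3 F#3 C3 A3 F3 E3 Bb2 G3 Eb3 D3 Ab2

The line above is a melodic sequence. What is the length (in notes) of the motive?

There are 12 notes; a 4-note unit gives 3 cells:
B3 G3 F#3 C3 | A3 F3 E3 Bb2 | G3 Eb3 D3 Ab2
Each cell is the previous one down a 2nd — so the unit is 4 notes.

4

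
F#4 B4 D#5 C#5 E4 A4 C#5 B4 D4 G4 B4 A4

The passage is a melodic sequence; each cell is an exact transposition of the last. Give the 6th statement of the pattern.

Taking 4-note groups, the heads are F#4, E4, D4: the pattern moves down a 2nd.
Carrying on: C4 → Bb3 → Ab3.
So cell 6 is Ab3 Db4 F4 Eb4.

Ab3 Db4 F4 Eb4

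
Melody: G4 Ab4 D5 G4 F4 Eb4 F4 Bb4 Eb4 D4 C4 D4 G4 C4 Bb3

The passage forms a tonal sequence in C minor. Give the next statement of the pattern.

Unit = 5 notes; the statements start on G4, Eb4, C4, moving down a 3rd each time.
From Ab3 the diatonic shape gives Ab3 Bb3 Eb4 Ab3 G3.

Ab3 Bb3 Eb4 Ab3 G3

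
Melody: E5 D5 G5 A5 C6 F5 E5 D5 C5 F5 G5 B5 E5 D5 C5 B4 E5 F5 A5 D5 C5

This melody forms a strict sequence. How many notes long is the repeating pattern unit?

7

There are 21 notes; a 7-note unit gives 3 cells:
E5 D5 G5 A5 C6 F5 E5 | D5 C5 F5 G5 B5 E5 D5 | C5 B4 E5 F5 A5 D5 C5
That's a consistent down a 2nd shift per cell, and no other grouping gives one.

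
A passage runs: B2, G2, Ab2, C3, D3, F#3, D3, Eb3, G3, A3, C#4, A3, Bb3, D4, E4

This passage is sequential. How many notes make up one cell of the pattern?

There are 15 notes; a 5-note unit gives 3 cells:
B2 G2 Ab2 C3 D3 | F#3 D3 Eb3 G3 A3 | C#4 A3 Bb3 D4 E4
That's a consistent up a 5th shift per cell, and no other grouping gives one.

5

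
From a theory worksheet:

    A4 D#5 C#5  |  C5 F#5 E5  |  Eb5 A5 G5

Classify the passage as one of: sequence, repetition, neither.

Each 3-note cell is the previous one transposed up a 3rd.

sequence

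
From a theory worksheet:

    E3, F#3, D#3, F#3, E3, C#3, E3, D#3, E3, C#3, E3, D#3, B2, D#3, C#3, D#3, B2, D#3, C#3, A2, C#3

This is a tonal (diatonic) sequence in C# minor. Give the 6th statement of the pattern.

Taking 7-note groups, the heads are E3, D#3, C#3: the pattern moves down a 2nd.
Carrying on: B2 → A2 → G#2.
So cell 6 is G#2 A2 F#2 A2 G#2 E2 G#2.

G#2 A2 F#2 A2 G#2 E2 G#2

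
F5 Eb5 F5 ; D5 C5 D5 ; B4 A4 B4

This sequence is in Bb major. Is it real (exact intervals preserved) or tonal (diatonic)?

Each cell has the same semitone pattern (-2, 2) — intervals are preserved exactly.
And B4 lies outside Bb major, so the sequence is real rather than tonal.

real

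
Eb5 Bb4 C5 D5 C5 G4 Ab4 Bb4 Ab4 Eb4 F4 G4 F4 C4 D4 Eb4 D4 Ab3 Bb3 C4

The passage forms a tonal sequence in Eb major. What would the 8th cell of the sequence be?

Eb3 Bb2 C3 D3

Unit = 4 notes; the statements start on Eb5, C5, Ab4, F4, D4, moving down a 3rd each time.
Continuing the starts: Bb3 → G3 → Eb3.
From Eb3 the diatonic shape gives Eb3 Bb2 C3 D3.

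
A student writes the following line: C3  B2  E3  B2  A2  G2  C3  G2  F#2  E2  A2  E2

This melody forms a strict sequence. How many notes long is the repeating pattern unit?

4

Try groups of 4 (3 cells in 12 notes):
C3 B2 E3 B2 | A2 G2 C3 G2 | F#2 E2 A2 E2
Every group is a transposition down a 3rd of the one before; no shorter unit works.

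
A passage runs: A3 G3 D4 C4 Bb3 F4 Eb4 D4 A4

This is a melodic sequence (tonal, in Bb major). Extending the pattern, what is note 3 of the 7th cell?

Bb5

The unit is 3 notes. Position-3 pitches of the 3 shown cells: D4, F4, A4.
Carrying that up a 3rd forward: C5 → Eb5 → G5 → Bb5.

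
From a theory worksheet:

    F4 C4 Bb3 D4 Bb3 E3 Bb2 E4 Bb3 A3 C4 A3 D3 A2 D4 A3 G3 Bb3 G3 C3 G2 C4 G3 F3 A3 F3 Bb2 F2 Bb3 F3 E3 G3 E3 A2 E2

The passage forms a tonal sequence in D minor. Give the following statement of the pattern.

Taking 7-note groups, the heads are F4, E4, D4, C4, Bb3: the pattern moves down a 2nd.
Statement 6 starts on A3 and keeps the same diatonic contour: A3 E3 D3 F3 D3 G2 D2.

A3 E3 D3 F3 D3 G2 D2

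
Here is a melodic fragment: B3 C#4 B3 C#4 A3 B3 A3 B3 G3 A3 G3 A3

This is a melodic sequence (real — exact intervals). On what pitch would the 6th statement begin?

With a 4-note motive the entries are B3, A3, G3, each down a 2nd from the previous.
Extending the heads down a 2nd: F3 → Eb3 → Db3.

Db3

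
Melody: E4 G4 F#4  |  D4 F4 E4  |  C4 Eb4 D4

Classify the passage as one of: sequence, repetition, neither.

sequence

Each 3-note cell is the previous one transposed down a 2nd.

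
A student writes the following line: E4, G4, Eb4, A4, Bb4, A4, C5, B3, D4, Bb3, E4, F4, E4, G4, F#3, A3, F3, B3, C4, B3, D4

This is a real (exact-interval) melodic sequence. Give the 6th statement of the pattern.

The 7-note cells begin on E4, B3, F#3 — each down a 4th from the last.
Carrying on: C#3 → G#2 → D#2.
So cell 6 is D#2 F#2 D2 G#2 A2 G#2 B2.

D#2 F#2 D2 G#2 A2 G#2 B2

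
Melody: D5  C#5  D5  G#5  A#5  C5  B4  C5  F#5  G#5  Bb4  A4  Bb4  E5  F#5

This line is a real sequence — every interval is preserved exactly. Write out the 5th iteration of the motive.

Gb4 F4 Gb4 C5 D5

With a 5-note motive the entries are D5, C5, Bb4, each down a 2nd from the previous.
Extending down a 2nd: Ab4 → Gb4.
Statement 5 starts on Gb4 and keeps the same exact contour: Gb4 F4 Gb4 C5 D5.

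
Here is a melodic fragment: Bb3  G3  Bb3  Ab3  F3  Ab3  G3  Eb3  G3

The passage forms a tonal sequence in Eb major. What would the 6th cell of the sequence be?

D3 Bb2 D3

Unit = 3 notes; the statements start on Bb3, Ab3, G3, moving down a 2nd each time.
Carrying on: F3 → Eb3 → D3.
So cell 6 is D3 Bb2 D3.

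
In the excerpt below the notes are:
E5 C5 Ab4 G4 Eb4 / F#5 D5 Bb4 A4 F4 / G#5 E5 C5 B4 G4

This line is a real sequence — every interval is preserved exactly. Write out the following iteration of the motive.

With a 5-note motive the entries are E5, F#5, G#5, each up a 2nd from the previous.
Statement 4 starts on A#5 and keeps the same exact contour: A#5 F#5 D5 C#5 A4.

A#5 F#5 D5 C#5 A4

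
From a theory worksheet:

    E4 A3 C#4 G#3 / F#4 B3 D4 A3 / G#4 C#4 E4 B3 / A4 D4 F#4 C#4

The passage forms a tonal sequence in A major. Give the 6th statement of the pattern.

C#5 F#4 A4 E4

With a 4-note motive the entries are E4, F#4, G#4, A4, each up a 2nd from the previous.
Continuing the starts: B4 → C#5.
Statement 6 starts on C#5 and keeps the same diatonic contour: C#5 F#4 A4 E4.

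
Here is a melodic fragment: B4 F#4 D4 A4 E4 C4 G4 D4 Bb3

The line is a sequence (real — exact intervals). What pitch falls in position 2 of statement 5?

The unit is 3 notes. Position-2 pitches of the 3 shown cells: F#4, E4, D4.
Carrying that down a 2nd forward: C4 → Bb3.

Bb3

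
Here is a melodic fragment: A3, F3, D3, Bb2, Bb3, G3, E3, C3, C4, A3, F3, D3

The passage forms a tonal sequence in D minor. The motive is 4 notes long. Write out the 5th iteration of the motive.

Unit = 4 notes; the statements start on A3, Bb3, C4, moving up a 2nd each time.
Continuing the starts: D4 → E4.
Statement 5 starts on E4 and keeps the same diatonic contour: E4 C4 A3 F3.

E4 C4 A3 F3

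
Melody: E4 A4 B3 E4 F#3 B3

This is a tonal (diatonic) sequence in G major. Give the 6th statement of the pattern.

Unit = 2 notes; the statements start on E4, B3, F#3, moving down a 4th each time.
Carrying on: C3 → G2 → D2.
Statement 6 starts on D2 and keeps the same diatonic contour: D2 G2.

D2 G2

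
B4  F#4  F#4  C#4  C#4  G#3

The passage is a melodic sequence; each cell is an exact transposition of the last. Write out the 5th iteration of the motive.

D#3 A#2

Unit = 2 notes; the statements start on B4, F#4, C#4, moving down a 4th each time.
Continuing the starts: G#3 → D#3.
From D#3 the exact shape gives D#3 A#2.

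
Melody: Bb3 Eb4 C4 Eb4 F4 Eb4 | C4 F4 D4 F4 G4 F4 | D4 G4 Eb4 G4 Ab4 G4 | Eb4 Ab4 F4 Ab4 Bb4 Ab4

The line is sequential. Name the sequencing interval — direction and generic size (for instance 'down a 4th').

up a 2nd

Unit = 6 notes; the statements start on Bb3, C4, D4, Eb4, moving up a 2nd each time.
Bb3 to C4 is up a 2nd.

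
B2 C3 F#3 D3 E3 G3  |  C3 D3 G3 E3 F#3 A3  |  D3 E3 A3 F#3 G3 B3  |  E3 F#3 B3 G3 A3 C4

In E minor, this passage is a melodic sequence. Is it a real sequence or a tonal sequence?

Every note is diatonic to E minor.
Cell 1 has +1 semitones from note 1 to 2, but cell 2 has +2 — the interval quality changes while the contour stays the same, which is the hallmark of a tonal sequence.

tonal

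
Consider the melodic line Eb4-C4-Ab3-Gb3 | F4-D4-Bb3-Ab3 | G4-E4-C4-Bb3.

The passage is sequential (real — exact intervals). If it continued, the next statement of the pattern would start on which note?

The 4-note cells begin on Eb4, F4, G4 — each up a 2nd from the last.
The next head, up a 2nd from G4, is A4.

A4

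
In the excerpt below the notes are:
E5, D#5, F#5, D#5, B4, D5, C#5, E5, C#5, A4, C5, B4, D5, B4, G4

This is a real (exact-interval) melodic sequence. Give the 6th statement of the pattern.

With a 5-note motive the entries are E5, D5, C5, each down a 2nd from the previous.
Extending down a 2nd: Bb4 → Ab4 → Gb4.
So cell 6 is Gb4 F4 Ab4 F4 Db4.

Gb4 F4 Ab4 F4 Db4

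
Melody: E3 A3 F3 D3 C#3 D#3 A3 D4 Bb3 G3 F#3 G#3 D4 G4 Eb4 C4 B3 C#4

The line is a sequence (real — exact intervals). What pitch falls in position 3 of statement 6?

The unit is 6 notes. Position-3 pitches of the 3 shown cells: F3, Bb3, Eb4.
Each moves up a 4th. Continuing: Ab4 → Db5 → Gb5.

Gb5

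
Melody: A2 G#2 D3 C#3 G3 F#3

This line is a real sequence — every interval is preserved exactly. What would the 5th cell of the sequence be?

F4 E4

Unit = 2 notes; the statements start on A2, D3, G3, moving up a 4th each time.
Extending up a 4th: C4 → F4.
Statement 5 starts on F4 and keeps the same exact contour: F4 E4.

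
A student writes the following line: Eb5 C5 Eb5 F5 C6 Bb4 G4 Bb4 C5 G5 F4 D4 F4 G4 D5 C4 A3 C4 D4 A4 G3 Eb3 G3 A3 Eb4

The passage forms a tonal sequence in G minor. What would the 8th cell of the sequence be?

The 5-note cells begin on Eb5, Bb4, F4, C4, G3 — each down a 4th from the last.
Continuing the starts: D3 → A2 → Eb2.
Statement 8 starts on Eb2 and keeps the same diatonic contour: Eb2 C2 Eb2 F2 C3.

Eb2 C2 Eb2 F2 C3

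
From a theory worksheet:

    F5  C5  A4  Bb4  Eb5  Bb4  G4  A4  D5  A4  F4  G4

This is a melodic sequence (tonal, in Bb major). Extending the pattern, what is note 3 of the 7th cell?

Bb3

The unit is 4 notes. Position-3 pitches of the 3 shown cells: A4, G4, F4.
Carrying that down a 2nd forward: Eb4 → D4 → C4 → Bb3.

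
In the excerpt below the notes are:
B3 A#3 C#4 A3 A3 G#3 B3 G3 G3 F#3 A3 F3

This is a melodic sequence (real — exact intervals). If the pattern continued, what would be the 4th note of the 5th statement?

Db3

Grouping in 4s, the 4th note of each cell is A3, G3, F3.
Carrying that down a 2nd forward: Eb3 → Db3.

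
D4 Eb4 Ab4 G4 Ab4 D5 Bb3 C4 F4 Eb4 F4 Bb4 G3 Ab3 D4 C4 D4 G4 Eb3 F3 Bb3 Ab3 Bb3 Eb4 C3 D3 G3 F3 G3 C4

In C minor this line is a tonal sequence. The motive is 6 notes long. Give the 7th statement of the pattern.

Taking 6-note groups, the heads are D4, Bb3, G3, Eb3, C3: the pattern moves down a 3rd.
Carrying on: Ab2 → F2.
Statement 7 starts on F2 and keeps the same diatonic contour: F2 G2 C3 Bb2 C3 F3.

F2 G2 C3 Bb2 C3 F3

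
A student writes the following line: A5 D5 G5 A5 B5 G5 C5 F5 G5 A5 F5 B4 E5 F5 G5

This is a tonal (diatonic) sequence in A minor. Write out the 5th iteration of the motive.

The 5-note cells begin on A5, G5, F5 — each down a 2nd from the last.
Extending down a 2nd: E5 → D5.
So cell 5 is D5 G4 C5 D5 E5.

D5 G4 C5 D5 E5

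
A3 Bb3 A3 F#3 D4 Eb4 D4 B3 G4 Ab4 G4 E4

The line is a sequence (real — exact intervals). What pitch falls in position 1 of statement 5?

F5

The unit is 4 notes. Position-1 pitches of the 3 shown cells: A3, D4, G4.
Each moves up a 4th. Continuing: C5 → F5.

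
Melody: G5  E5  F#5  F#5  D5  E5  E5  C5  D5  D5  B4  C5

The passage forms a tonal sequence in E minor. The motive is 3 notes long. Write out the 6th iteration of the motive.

B4 G4 A4

Unit = 3 notes; the statements start on G5, F#5, E5, D5, moving down a 2nd each time.
Carrying on: C5 → B4.
Statement 6 starts on B4 and keeps the same diatonic contour: B4 G4 A4.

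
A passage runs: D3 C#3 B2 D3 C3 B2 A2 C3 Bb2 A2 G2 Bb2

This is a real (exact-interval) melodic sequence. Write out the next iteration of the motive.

Unit = 4 notes; the statements start on D3, C3, Bb2, moving down a 2nd each time.
Statement 4 starts on Ab2 and keeps the same exact contour: Ab2 G2 F2 Ab2.

Ab2 G2 F2 Ab2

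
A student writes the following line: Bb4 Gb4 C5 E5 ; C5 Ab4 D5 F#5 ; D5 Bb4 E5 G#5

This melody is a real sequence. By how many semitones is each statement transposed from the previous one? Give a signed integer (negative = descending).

2

Taking 4-note groups, the heads are Bb4, C5, D5: the pattern moves up a 2nd.
Bb4 to C5 spans +2 semitones.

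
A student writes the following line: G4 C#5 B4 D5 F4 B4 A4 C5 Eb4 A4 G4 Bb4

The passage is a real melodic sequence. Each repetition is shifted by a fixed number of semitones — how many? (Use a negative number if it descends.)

Unit = 4 notes; the statements start on G4, F4, Eb4, moving down a 2nd each time.
G4→F4 is 65 − 67 = -2 semitones.

-2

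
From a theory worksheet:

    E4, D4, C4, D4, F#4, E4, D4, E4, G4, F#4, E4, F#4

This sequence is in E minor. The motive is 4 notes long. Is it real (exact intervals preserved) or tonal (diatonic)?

tonal

Every note is diatonic to E minor.
Cell 1 has -2 semitones from note 1 to 2, but cell 3 has -1 — the interval quality changes while the contour stays the same, which is the hallmark of a tonal sequence.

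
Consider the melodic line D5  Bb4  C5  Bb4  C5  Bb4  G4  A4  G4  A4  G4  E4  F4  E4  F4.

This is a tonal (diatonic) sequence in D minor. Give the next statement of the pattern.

Unit = 5 notes; the statements start on D5, Bb4, G4, moving down a 3rd each time.
From E4 the diatonic shape gives E4 C4 D4 C4 D4.

E4 C4 D4 C4 D4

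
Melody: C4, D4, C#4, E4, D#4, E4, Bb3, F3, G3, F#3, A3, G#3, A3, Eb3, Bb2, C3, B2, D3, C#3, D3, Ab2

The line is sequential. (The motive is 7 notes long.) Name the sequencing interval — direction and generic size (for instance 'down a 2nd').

down a 5th

Unit = 7 notes; the statements start on C4, F3, Bb2, moving down a 5th each time.
From C4 to F3: down a 5th.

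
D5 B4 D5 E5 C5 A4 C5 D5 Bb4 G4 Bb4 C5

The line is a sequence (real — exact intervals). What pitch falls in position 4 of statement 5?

Ab4

With 4-note cells, note 4 of each statement runs E5, D5, C5.
Carrying that down a 2nd forward: Bb4 → Ab4.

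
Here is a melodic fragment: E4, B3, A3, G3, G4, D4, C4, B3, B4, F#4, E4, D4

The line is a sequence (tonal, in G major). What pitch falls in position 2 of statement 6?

E5

The unit is 4 notes. Position-2 pitches of the 3 shown cells: B3, D4, F#4.
Extending up a 3rd: A4 → C5 → E5.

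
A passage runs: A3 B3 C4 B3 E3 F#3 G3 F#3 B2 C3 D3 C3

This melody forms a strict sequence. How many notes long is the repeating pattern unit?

4

There are 12 notes; a 4-note unit gives 3 cells:
A3 B3 C4 B3 | E3 F#3 G3 F#3 | B2 C3 D3 C3
That's a consistent down a 4th shift per cell, and no other grouping gives one.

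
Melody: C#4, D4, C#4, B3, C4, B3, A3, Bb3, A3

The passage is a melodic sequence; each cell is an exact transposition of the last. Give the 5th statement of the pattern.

The 3-note cells begin on C#4, B3, A3 — each down a 2nd from the last.
Extending down a 2nd: G3 → F3.
So cell 5 is F3 Gb3 F3.

F3 Gb3 F3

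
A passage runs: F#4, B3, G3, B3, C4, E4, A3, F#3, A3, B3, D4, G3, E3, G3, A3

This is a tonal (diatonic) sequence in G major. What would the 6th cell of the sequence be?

A3 D3 B2 D3 E3

Unit = 5 notes; the statements start on F#4, E4, D4, moving down a 2nd each time.
Continuing the starts: C4 → B3 → A3.
From A3 the diatonic shape gives A3 D3 B2 D3 E3.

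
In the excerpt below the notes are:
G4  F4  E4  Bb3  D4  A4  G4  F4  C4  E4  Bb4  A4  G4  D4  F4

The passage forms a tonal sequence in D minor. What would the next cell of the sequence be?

The 5-note cells begin on G4, A4, Bb4 — each up a 2nd from the last.
From C5 the diatonic shape gives C5 Bb4 A4 E4 G4.

C5 Bb4 A4 E4 G4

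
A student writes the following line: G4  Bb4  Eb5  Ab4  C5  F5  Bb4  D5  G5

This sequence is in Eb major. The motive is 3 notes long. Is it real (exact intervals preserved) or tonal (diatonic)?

Every note is diatonic to Eb major.
Cell 1 has +3 semitones from note 1 to 2, but cell 2 has +4 — the interval quality changes while the contour stays the same, which is the hallmark of a tonal sequence.

tonal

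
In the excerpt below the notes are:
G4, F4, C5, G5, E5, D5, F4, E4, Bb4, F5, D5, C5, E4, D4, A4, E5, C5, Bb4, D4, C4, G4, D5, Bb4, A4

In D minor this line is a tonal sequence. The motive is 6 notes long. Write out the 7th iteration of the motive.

Taking 6-note groups, the heads are G4, F4, E4, D4: the pattern moves down a 2nd.
Continuing the starts: C4 → Bb3 → A3.
From A3 the diatonic shape gives A3 G3 D4 A4 F4 E4.

A3 G3 D4 A4 F4 E4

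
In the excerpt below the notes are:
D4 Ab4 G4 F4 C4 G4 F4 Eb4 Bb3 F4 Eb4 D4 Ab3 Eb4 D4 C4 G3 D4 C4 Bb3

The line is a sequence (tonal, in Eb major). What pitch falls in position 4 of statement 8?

Grouping in 4s, the 4th note of each cell is F4, Eb4, D4, C4, Bb3.
Carrying that down a 2nd forward: Ab3 → G3 → F3.

F3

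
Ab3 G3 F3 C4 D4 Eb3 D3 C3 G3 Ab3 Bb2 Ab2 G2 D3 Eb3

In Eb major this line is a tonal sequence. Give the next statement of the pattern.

With a 5-note motive the entries are Ab3, Eb3, Bb2, each down a 4th from the previous.
So cell 4 is F2 Eb2 D2 Ab2 Bb2.

F2 Eb2 D2 Ab2 Bb2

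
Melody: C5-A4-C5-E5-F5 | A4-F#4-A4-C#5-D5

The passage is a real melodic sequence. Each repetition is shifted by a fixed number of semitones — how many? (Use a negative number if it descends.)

The 5-note cells begin on C5, A4 — each down a 3rd from the last.
Counting half-steps from C5 to A4: -3.

-3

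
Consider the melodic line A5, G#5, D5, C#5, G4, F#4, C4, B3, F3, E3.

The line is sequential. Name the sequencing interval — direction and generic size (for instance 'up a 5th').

down a 5th

With a 2-note motive the entries are A5, D5, G4, C4, F3, each down a 5th from the previous.
A5 to D5 is down a 5th.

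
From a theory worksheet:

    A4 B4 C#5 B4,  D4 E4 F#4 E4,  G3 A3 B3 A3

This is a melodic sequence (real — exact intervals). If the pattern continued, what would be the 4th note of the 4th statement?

Grouping in 4s, the 4th note of each cell is B4, E4, A3.
One more down a 5th gives D3.

D3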